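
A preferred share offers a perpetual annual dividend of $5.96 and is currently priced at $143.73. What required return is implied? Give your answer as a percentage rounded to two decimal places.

4.15%

P = C/r ⇒ r = C/P = $5.96/$143.73 = 0.041467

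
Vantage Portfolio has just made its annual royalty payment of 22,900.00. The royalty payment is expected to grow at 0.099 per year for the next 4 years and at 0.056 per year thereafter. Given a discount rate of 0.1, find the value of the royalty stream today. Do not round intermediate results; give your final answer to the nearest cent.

638996.19

D_1 = 25167.10000
D_2 = 27658.64290
D_3 = 30396.84855
D_4 = 33406.13655
Terminal value at year 4: TV = D_4×(1+g_2)/(r−g_2) = 35276.88020/0.044 = 801747.27728
P_0 = D_1/(1+r)^1 + D_2/(1+r)^2 + D_3/(1+r)^3 + D_4/(1+r)^4 + TV/(1+r)^4
    = 22879.18182 + 22858.38256 + 22837.60221 + 22816.84076 + 547604.17818 = 638996.18554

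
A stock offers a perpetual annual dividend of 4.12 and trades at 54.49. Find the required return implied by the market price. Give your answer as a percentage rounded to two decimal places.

P = C/r ⇒ r = C/P = 4.12/54.49 = 0.075610

7.56%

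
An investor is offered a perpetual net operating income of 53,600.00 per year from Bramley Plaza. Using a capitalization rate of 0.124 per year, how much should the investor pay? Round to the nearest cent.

Level perpetuity: PV = C / r = 53,600.00 / 0.124 = 432,258.06

432258.06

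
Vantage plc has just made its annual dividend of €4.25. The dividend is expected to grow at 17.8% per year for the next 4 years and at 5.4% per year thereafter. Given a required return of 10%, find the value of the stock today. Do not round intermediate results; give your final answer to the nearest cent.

€148.32

D_1 = 5.00650
D_2 = 5.89766
D_3 = 6.94744
D_4 = 8.18408
Terminal value at year 4: TV = D_4×(1+g_2)/(r−g_2) = 8.62602/0.046 = 187.52228
P_0 = D_1/(1+r)^1 + D_2/(1+r)^2 + D_3/(1+r)^3 + D_4/(1+r)^4 + TV/(1+r)^4
    = 4.55136 + 4.87410 + 5.21971 + 5.58984 + 128.08024 = 148.31525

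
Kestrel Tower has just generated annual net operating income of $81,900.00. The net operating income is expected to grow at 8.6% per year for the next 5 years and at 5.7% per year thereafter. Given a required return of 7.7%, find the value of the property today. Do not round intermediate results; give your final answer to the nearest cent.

D_1 = 88943.40000
D_2 = 96592.53240
D_3 = 104899.49019
D_4 = 113920.84634
D_5 = 123718.03913
Terminal value at year 5: TV = D_5×(1+g_2)/(r−g_2) = 130769.96736/0.02 = 6538498.36791
P_0 = D_1/(1+r)^1 + D_2/(1+r)^2 + D_3/(1+r)^3 + D_4/(1+r)^4 + D_5/(1+r)^5 + TV/(1+r)^5
    = 82584.40111 + 83274.52146 + 83970.40882 + 84672.11140 + 85379.67779 + 4512315.97147 = 4932197.09206

$4932197.09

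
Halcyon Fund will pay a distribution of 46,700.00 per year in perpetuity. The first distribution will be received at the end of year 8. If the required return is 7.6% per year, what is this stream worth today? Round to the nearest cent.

367974.22

Value at end of year 7: C / r = 46,700.00 / 0.076 = 614,473.6842
Discount to today: PV = 614,473.6842 / (1 + 0.076)^7 = 614,473.6842 / 1.669882 = 367,974.22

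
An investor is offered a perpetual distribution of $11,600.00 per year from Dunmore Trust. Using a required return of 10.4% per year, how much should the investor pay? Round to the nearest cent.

$111538.46

Level perpetuity: PV = C / r = $11,600.00 / 0.104 = $111,538.46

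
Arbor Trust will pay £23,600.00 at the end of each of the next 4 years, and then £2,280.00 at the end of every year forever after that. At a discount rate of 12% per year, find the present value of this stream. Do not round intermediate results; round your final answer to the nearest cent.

PV of 4-year annuity: £23,600.00 × [1 − (1+0.12)^−4] / 0.12 = 71681.44458
Perpetuity value at year 4: £2,280.00 / 0.12 = 19000.00000
PV of perpetuity: 19000.00000 / (1+0.12)^4 = 12074.84349
Total PV = 71681.44458 + 12074.84349 = 83756.28807

£83756.29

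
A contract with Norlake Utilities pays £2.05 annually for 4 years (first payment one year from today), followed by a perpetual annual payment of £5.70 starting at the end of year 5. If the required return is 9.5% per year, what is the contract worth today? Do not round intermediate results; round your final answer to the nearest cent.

£48.30

PV of 4-year annuity: £2.05 × [1 − (1+0.095)^−4] / 0.095 = 6.56919
Perpetuity value at year 4: £5.70 / 0.095 = 60.00000
PV of perpetuity: 60.00000 / (1+0.095)^4 = 41.73446
Total PV = 6.56919 + 41.73446 = 48.30364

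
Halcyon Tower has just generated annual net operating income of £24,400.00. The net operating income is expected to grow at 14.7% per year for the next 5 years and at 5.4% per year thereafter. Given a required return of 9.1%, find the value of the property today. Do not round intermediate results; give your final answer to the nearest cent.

£1034856.62

D_1 = 27986.80000
D_2 = 32100.85960
D_3 = 36819.68596
D_4 = 42232.17980
D_5 = 48440.31023
Terminal value at year 5: TV = D_5×(1+g_2)/(r−g_2) = 51056.08698/0.037 = 1379894.24270
P_0 = D_1/(1+r)^1 + D_2/(1+r)^2 + D_3/(1+r)^3 + D_4/(1+r)^4 + D_5/(1+r)^5 + TV/(1+r)^5
    = 25652.42896 + 26969.14392 + 28353.44462 + 29808.80017 + 31338.85774 + 892733.94740 = 1034856.62281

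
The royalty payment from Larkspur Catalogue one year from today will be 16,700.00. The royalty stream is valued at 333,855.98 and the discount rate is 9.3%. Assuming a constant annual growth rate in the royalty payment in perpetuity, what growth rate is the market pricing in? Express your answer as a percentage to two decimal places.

P = D₁/(r−g) ⇒ g = r − D₁/P = 0.093 − 16,700.00/333,855.98 = 0.042978

4.30%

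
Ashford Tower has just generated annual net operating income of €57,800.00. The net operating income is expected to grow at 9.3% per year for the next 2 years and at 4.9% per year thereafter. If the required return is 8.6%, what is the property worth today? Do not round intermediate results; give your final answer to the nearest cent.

€1776621.42

D_1 = 63175.40000
D_2 = 69050.71220
Terminal value at year 2: TV = D_2×(1+g_2)/(r−g_2) = 72434.19710/0.037 = 1957681.00264
P_0 = D_1/(1+r)^1 + D_2/(1+r)^2 + TV/(1+r)^2
    = 58172.55985 + 58547.52110 + 1659901.34157 = 1776621.42253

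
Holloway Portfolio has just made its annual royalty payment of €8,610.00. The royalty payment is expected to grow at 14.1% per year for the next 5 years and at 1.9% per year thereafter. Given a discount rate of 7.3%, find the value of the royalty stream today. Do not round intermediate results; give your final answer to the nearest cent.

€272868.91

D_1 = 9824.01000
D_2 = 11209.19541
D_3 = 12789.69196
D_4 = 14593.03853
D_5 = 16650.65696
Terminal value at year 5: TV = D_5×(1+g_2)/(r−g_2) = 16967.01944/0.054 = 314204.06379
P_0 = D_1/(1+r)^1 + D_2/(1+r)^2 + D_3/(1+r)^3 + D_4/(1+r)^4 + D_5/(1+r)^5 + TV/(1+r)^5
    = 9155.64772 + 9735.87516 + 10352.87377 + 11008.97388 + 11706.65349 + 220908.88717 = 272868.91118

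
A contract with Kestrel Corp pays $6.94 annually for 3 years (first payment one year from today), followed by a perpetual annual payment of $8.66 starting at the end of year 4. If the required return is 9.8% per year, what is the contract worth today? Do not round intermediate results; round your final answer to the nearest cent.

$84.07

PV of 3-year annuity: $6.94 × [1 − (1+0.098)^−3] / 0.098 = 17.31970
Perpetuity value at year 3: $8.66 / 0.098 = 88.36735
PV of perpetuity: 88.36735 / (1+0.098)^3 = 66.75515
Total PV = 17.31970 + 66.75515 = 84.07486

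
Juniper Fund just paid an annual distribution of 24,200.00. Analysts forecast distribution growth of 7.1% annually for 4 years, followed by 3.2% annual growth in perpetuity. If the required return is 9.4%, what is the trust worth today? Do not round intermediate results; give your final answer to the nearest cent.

D_1 = 25918.20000
D_2 = 27758.39220
D_3 = 29729.23805
D_4 = 31840.01395
Terminal value at year 4: TV = D_4×(1+g_2)/(r−g_2) = 32858.89439/0.062 = 529982.16764
P_0 = D_1/(1+r)^1 + D_2/(1+r)^2 + D_3/(1+r)^3 + D_4/(1+r)^4 + TV/(1+r)^4
    = 23691.22486 + 23193.14610 + 22705.53882 + 22228.18288 + 369991.68930 = 461809.78196

461809.78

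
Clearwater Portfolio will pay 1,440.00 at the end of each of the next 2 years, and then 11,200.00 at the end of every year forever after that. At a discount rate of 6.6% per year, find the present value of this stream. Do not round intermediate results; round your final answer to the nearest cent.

151952.39

PV of 2-year annuity: 1,440.00 × [1 − (1+0.066)^−2] / 0.066 = 2618.05279
Perpetuity value at year 2: 11,200.00 / 0.066 = 169696.96970
PV of perpetuity: 169696.96970 / (1+0.066)^2 = 149334.33686
Total PV = 2618.05279 + 149334.33686 = 151952.38965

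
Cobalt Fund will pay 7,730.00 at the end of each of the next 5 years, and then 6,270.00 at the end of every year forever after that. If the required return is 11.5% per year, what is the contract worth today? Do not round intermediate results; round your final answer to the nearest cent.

59850.56

PV of 5-year annuity: 7,730.00 × [1 − (1+0.115)^−5] / 0.115 = 28213.55576
Perpetuity value at year 5: 6,270.00 / 0.115 = 54521.73913
PV of perpetuity: 54521.73913 / (1+0.115)^5 = 31637.00503
Total PV = 28213.55576 + 31637.00503 = 59850.56079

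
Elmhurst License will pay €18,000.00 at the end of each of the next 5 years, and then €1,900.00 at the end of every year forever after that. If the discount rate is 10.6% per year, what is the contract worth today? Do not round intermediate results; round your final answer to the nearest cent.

PV of 5-year annuity: €18,000.00 × [1 − (1+0.106)^−5] / 0.106 = 67201.00950
Perpetuity value at year 5: €1,900.00 / 0.106 = 17924.52830
PV of perpetuity: 17924.52830 / (1+0.106)^5 = 10831.08841
Total PV = 67201.00950 + 10831.08841 = 78032.09791

€78032.10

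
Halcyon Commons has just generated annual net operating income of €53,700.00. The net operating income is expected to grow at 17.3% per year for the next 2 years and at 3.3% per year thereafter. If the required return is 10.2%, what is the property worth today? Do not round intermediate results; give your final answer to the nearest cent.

€1028876.41

D_1 = 62990.10000
D_2 = 73887.38730
Terminal value at year 2: TV = D_2×(1+g_2)/(r−g_2) = 76325.67108/0.069 = 1106169.14610
P_0 = D_1/(1+r)^1 + D_2/(1+r)^2 + TV/(1+r)^2
    = 57159.80036 + 60842.50982 + 910874.09635 = 1028876.40653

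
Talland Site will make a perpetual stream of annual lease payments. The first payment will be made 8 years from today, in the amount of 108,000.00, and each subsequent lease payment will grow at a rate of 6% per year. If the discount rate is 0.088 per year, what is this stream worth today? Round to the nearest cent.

Value at end of year 7: C₁ / (r − g) = 108,000.00 / (0.088 − 0.06) = 3,857,142.8571
Discount to today: PV = 3,857,142.8571 / (1 + 0.088)^7 = 3,857,142.8571 / 1.804689 = 2,137,290.01

2137290.01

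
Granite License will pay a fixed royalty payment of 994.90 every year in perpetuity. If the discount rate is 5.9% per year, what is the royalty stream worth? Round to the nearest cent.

Level perpetuity: PV = C / r = 994.90 / 0.059 = 16,862.71

16862.71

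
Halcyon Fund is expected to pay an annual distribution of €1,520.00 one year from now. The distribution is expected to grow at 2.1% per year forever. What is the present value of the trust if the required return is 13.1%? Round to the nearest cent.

€13818.18

Growing perpetuity: P = D₁ / (r − g) = €1,520.0000 / (0.131 − 0.021) = €13,818.18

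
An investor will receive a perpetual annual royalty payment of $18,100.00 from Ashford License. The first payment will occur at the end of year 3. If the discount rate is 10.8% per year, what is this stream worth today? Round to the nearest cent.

Value at end of year 2: C / r = $18,100.00 / 0.108 = $167,592.5926
Discount to today: PV = $167,592.5926 / (1 + 0.108)^2 = $167,592.5926 / 1.227664 = $136,513.40

$136513.40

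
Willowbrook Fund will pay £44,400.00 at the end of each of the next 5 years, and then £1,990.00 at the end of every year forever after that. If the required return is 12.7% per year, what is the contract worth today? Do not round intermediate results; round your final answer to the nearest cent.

£165933.45

PV of 5-year annuity: £44,400.00 × [1 − (1+0.127)^−5] / 0.127 = 157314.98442
Perpetuity value at year 5: £1,990.00 / 0.127 = 15669.29134
PV of perpetuity: 15669.29134 / (1+0.127)^5 = 8618.46208
Total PV = 157314.98442 + 8618.46208 = 165933.44650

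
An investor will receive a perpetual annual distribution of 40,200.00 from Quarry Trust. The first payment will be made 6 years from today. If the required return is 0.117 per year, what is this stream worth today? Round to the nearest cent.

197594.26

Value at end of year 5: C / r = 40,200.00 / 0.117 = 343,589.7436
Discount to today: PV = 343,589.7436 / (1 + 0.117)^5 = 343,589.7436 / 1.738865 = 197,594.26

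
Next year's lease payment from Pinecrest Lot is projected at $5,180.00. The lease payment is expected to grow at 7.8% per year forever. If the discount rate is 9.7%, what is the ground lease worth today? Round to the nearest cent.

$272631.58

Growing perpetuity: P = D₁ / (r − g) = $5,180.0000 / (0.097 − 0.078) = $272,631.58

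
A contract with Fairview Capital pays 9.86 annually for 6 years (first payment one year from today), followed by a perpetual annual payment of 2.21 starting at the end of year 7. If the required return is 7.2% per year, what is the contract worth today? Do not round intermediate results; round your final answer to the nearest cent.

PV of 6-year annuity: 9.86 × [1 − (1+0.072)^−6] / 0.072 = 46.70930
Perpetuity value at year 6: 2.21 / 0.072 = 30.69444
PV of perpetuity: 30.69444 / (1+0.072)^6 = 20.22512
Total PV = 46.70930 + 20.22512 = 66.93442

66.93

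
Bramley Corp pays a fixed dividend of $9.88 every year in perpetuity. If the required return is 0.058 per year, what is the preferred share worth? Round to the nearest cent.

$170.34

Level perpetuity: PV = C / r = $9.88 / 0.058 = $170.34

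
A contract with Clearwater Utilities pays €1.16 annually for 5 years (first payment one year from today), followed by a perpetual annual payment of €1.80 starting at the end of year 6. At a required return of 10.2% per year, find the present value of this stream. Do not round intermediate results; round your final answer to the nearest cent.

€15.23

PV of 5-year annuity: €1.16 × [1 − (1+0.102)^−5] / 0.102 = 4.37494
Perpetuity value at year 5: €1.80 / 0.102 = 17.64706
PV of perpetuity: 17.64706 / (1+0.102)^5 = 10.85836
Total PV = 4.37494 + 10.85836 = 15.23330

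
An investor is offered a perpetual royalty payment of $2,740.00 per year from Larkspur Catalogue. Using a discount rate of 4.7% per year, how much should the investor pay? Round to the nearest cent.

Level perpetuity: PV = C / r = $2,740.00 / 0.047 = $58,297.87

$58297.87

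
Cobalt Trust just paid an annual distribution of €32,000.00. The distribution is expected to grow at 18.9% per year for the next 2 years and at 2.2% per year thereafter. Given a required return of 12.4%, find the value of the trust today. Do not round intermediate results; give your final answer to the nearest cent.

€428441.56

D_1 = 38048.00000
D_2 = 45239.07200
Terminal value at year 2: TV = D_2×(1+g_2)/(r−g_2) = 46234.33158/0.102 = 453277.76063
P_0 = D_1/(1+r)^1 + D_2/(1+r)^2 + TV/(1+r)^2
    = 33850.53381 + 35808.08247 + 358782.94398 = 428441.56025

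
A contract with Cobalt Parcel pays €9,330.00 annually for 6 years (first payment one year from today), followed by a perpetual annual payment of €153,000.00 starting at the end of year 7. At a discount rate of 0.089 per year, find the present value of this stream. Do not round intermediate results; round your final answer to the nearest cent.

€1072683.14

PV of 6-year annuity: €9,330.00 × [1 − (1+0.089)^−6] / 0.089 = 41978.69990
Perpetuity value at year 6: €153,000.00 / 0.089 = 1719101.12360
PV of perpetuity: 1719101.12360 / (1+0.089)^6 = 1030704.43706
Total PV = 41978.69990 + 1030704.43706 = 1072683.13697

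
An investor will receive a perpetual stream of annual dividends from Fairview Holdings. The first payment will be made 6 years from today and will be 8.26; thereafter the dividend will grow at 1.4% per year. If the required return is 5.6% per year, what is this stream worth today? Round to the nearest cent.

149.77

Value at end of year 5: C₁ / (r − g) = 8.26 / (0.056 − 0.014) = 196.6667
Discount to today: PV = 196.6667 / (1 + 0.056)^5 = 196.6667 / 1.313166 = 149.77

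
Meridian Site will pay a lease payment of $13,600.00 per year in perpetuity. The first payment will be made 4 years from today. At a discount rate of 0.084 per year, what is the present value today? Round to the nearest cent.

Value at end of year 3: C / r = $13,600.00 / 0.084 = $161,904.7619
Discount to today: PV = $161,904.7619 / (1 + 0.084)^3 = $161,904.7619 / 1.273761 = $127,107.68

$127107.68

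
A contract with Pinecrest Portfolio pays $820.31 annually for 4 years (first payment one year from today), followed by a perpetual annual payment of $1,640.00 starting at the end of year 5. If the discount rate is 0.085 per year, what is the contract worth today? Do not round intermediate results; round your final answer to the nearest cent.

PV of 4-year annuity: $820.31 × [1 − (1+0.085)^−4] / 0.085 = 2687.00469
Perpetuity value at year 4: $1,640.00 / 0.085 = 19294.11765
PV of perpetuity: 19294.11765 / (1+0.085)^4 = 13922.13913
Total PV = 2687.00469 + 13922.13913 = 16609.14382

$16609.14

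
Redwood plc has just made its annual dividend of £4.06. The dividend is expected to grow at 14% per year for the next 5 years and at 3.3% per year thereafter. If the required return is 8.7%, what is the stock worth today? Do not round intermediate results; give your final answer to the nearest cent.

D_1 = 4.62840
D_2 = 5.27638
D_3 = 6.01507
D_4 = 6.85718
D_5 = 7.81718
Terminal value at year 5: TV = D_5×(1+g_2)/(r−g_2) = 8.07515/0.054 = 149.53982
P_0 = D_1/(1+r)^1 + D_2/(1+r)^2 + D_3/(1+r)^3 + D_4/(1+r)^4 + D_5/(1+r)^5 + TV/(1+r)^5
    = 4.25796 + 4.46557 + 4.68330 + 4.91165 + 5.15113 + 98.53922 = 122.00883

£122.01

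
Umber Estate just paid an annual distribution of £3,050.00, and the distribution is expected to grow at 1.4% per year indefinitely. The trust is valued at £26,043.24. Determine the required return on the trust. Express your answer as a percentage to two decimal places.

13.28%

D₁ = £3,050.00 × 1.014 = £3,092.7000
P = D₁/(r − g) ⇒ r = D₁/P + g = £3,092.7000/£26,043.24 + 0.014 = 0.118753 + 0.014 = 0.132753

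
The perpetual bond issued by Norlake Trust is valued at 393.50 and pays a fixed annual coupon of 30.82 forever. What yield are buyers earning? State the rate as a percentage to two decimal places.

P = C/r ⇒ r = C/P = 30.82/393.50 = 0.078323

7.83%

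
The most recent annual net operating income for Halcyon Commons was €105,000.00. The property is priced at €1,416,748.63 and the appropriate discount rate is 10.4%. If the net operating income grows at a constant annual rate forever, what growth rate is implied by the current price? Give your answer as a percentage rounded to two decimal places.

2.78%

P = D₀(1+g)/(r−g) ⇒ P(r−g) = D₀(1+g) ⇒ g(P+D₀) = P·r − D₀
g = (P·r − D₀)/(P + D₀) = (€1,416,748.63×0.104 − €105,000.00) / (€1,416,748.63 + €105,000.00) = 0.027824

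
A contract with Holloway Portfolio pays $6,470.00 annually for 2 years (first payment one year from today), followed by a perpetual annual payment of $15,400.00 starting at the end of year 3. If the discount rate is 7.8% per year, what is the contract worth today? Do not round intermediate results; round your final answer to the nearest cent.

PV of 2-year annuity: $6,470.00 × [1 − (1+0.078)^−2] / 0.078 = 11569.43904
Perpetuity value at year 2: $15,400.00 / 0.078 = 197435.89744
PV of perpetuity: 197435.89744 / (1+0.078)^2 = 169898.12908
Total PV = 11569.43904 + 169898.12908 = 181467.56812

$181467.57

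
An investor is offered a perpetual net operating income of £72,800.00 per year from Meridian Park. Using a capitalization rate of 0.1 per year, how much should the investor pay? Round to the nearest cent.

Level perpetuity: PV = C / r = £72,800.00 / 0.1 = £728,000.00

£728000.00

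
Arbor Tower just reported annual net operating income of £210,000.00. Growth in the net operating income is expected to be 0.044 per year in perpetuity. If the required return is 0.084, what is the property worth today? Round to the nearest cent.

D₁ = D₀ × (1 + g) = £210,000.00 × 1.044 = £219,240.0000
Growing perpetuity: P = D₁ / (r − g) = £219,240.0000 / (0.084 − 0.044) = £5,481,000.00

£5481000.00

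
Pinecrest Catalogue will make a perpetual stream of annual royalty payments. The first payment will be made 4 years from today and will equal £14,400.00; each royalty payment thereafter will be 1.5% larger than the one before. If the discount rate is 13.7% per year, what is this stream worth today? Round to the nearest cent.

£80301.06

Value at end of year 3: C₁ / (r − g) = £14,400.00 / (0.137 − 0.015) = £118,032.7869
Discount to today: PV = £118,032.7869 / (1 + 0.137)^3 = £118,032.7869 / 1.469878 = £80,301.06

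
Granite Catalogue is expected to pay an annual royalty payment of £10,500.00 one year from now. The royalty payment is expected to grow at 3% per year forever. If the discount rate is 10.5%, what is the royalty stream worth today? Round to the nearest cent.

£140000.00

Growing perpetuity: P = D₁ / (r − g) = £10,500.0000 / (0.105 − 0.03) = £140,000.00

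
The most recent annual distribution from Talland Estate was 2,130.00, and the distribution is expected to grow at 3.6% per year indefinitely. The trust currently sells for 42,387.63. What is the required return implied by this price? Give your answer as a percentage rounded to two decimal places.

8.81%

D₁ = 2,130.00 × 1.036 = 2,206.6800
P = D₁/(r − g) ⇒ r = D₁/P + g = 2,206.6800/42,387.63 + 0.036 = 0.052060 + 0.036 = 0.088060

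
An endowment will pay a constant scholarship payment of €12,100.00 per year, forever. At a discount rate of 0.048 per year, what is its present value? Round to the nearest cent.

Level perpetuity: PV = C / r = €12,100.00 / 0.048 = €252,083.33

€252083.33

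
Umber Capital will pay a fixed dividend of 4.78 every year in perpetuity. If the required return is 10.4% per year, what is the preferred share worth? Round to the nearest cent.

Level perpetuity: PV = C / r = 4.78 / 0.104 = 45.96

45.96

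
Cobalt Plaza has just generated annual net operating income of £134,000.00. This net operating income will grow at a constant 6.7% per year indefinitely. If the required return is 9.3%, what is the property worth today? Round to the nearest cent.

£5499153.85

D₁ = D₀ × (1 + g) = £134,000.00 × 1.067 = £142,978.0000
Growing perpetuity: P = D₁ / (r − g) = £142,978.0000 / (0.093 − 0.067) = £5,499,153.85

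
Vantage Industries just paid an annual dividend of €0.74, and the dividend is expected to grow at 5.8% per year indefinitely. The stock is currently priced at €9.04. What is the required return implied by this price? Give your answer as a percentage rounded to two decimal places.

D₁ = €0.74 × 1.058 = €0.7829
P = D₁/(r − g) ⇒ r = D₁/P + g = €0.7829/€9.04 + 0.058 = 0.086606 + 0.058 = 0.144606

14.46%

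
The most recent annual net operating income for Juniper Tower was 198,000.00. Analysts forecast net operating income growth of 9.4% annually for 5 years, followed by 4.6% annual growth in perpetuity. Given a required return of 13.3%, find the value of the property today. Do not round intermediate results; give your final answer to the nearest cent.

D_1 = 216612.00000
D_2 = 236973.52800
D_3 = 259249.03963
D_4 = 283618.44936
D_5 = 310278.58360
Terminal value at year 5: TV = D_5×(1+g_2)/(r−g_2) = 324551.39844/0.087 = 3730475.84417
P_0 = D_1/(1+r)^1 + D_2/(1+r)^2 + D_3/(1+r)^3 + D_4/(1+r)^4 + D_5/(1+r)^5 + TV/(1+r)^5
    = 191184.46602 + 184603.53559 + 178249.13322 + 172113.46138 + 166188.99095 + 1998088.32799 = 2890427.91515

2890427.92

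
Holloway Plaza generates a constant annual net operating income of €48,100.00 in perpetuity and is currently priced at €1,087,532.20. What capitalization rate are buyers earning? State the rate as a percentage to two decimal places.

4.42%

P = C/r ⇒ r = C/P = €48,100.00/€1,087,532.20 = 0.044229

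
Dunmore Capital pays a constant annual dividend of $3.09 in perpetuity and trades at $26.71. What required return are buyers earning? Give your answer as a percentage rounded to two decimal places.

P = C/r ⇒ r = C/P = $3.09/$26.71 = 0.115687

11.57%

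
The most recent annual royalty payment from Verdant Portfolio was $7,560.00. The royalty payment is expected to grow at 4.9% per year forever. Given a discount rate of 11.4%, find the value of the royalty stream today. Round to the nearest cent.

$122006.77

D₁ = D₀ × (1 + g) = $7,560.00 × 1.049 = $7,930.4400
Growing perpetuity: P = D₁ / (r − g) = $7,930.4400 / (0.114 − 0.049) = $122,006.77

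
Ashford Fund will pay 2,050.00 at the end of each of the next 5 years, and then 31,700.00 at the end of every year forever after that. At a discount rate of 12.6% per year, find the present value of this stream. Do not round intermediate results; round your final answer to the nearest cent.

146275.48

PV of 5-year annuity: 2,050.00 × [1 − (1+0.126)^−5] / 0.126 = 7281.25557
Perpetuity value at year 5: 31,700.00 / 0.126 = 251587.30159
PV of perpetuity: 251587.30159 / (1+0.126)^5 = 138994.22762
Total PV = 7281.25557 + 138994.22762 = 146275.48319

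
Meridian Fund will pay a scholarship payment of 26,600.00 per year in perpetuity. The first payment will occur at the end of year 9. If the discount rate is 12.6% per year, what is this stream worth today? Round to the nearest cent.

81696.60

Value at end of year 8: C / r = 26,600.00 / 0.126 = 211,111.1111
Discount to today: PV = 211,111.1111 / (1 + 0.126)^8 = 211,111.1111 / 2.584087 = 81,696.60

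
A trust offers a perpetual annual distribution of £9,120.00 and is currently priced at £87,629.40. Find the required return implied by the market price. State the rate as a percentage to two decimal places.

10.41%

P = C/r ⇒ r = C/P = £9,120.00/£87,629.40 = 0.104075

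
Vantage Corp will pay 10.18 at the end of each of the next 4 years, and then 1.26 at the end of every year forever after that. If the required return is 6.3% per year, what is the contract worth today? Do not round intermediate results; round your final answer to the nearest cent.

PV of 4-year annuity: 10.18 × [1 − (1+0.063)^−4] / 0.063 = 35.03380
Perpetuity value at year 4: 1.26 / 0.063 = 20.00000
PV of perpetuity: 20.00000 / (1+0.063)^4 = 15.66379
Total PV = 35.03380 + 15.66379 = 50.69759

50.70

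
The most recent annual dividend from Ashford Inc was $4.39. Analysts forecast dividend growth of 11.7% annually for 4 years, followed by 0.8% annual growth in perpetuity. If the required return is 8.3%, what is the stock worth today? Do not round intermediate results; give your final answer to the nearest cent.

D_1 = 4.90363
D_2 = 5.47735
D_3 = 6.11821
D_4 = 6.83404
Terminal value at year 4: TV = D_4×(1+g_2)/(r−g_2) = 6.88871/0.075 = 91.84943
P_0 = D_1/(1+r)^1 + D_2/(1+r)^2 + D_3/(1+r)^3 + D_4/(1+r)^4 + TV/(1+r)^4
    = 4.52782 + 4.66997 + 4.81658 + 4.96779 + 66.76712 = 85.74928

$85.75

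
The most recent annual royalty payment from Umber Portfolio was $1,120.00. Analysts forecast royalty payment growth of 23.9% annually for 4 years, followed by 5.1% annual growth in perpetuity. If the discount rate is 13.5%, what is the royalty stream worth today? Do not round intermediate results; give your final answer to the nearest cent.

D_1 = 1387.68000
D_2 = 1719.33552
D_3 = 2130.25671
D_4 = 2639.38806
Terminal value at year 4: TV = D_4×(1+g_2)/(r−g_2) = 2773.99685/0.084 = 33023.77207
P_0 = D_1/(1+r)^1 + D_2/(1+r)^2 + D_3/(1+r)^3 + D_4/(1+r)^4 + TV/(1+r)^4
    = 1222.62555 + 1334.65468 + 1456.94903 + 1590.44920 + 19899.54892 = 25504.22737

$25504.23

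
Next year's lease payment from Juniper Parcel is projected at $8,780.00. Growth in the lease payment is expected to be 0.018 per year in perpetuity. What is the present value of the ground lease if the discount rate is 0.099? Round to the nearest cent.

$108395.06

Growing perpetuity: P = D₁ / (r − g) = $8,780.0000 / (0.099 − 0.018) = $108,395.06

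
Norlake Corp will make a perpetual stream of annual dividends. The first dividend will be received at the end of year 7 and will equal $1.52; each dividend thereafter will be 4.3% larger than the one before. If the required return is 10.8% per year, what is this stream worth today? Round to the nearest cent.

Value at end of year 6: C₁ / (r − g) = $1.52 / (0.108 − 0.043) = $23.3846
Discount to today: PV = $23.3846 / (1 + 0.108)^6 = $23.3846 / 1.850285 = $12.64

$12.64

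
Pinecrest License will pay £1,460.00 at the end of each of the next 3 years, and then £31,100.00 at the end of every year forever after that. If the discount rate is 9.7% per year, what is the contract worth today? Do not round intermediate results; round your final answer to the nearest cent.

£246517.21

PV of 3-year annuity: £1,460.00 × [1 − (1+0.097)^−3] / 0.097 = 3650.06615
Perpetuity value at year 3: £31,100.00 / 0.097 = 320618.55670
PV of perpetuity: 320618.55670 / (1+0.097)^3 = 242867.14751
Total PV = 3650.06615 + 242867.14751 = 246517.21367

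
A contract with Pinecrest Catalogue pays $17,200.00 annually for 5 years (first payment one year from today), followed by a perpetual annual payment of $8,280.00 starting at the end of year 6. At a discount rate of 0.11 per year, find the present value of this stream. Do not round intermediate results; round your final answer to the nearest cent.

PV of 5-year annuity: $17,200.00 × [1 − (1+0.11)^−5] / 0.11 = 63569.42870
Perpetuity value at year 5: $8,280.00 / 0.11 = 75272.72727
PV of perpetuity: 75272.72727 / (1+0.11)^5 = 44670.69997
Total PV = 63569.42870 + 44670.69997 = 108240.12867

$108240.13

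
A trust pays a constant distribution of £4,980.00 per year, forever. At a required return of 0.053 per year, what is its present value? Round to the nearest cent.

£93962.26

Level perpetuity: PV = C / r = £4,980.00 / 0.053 = £93,962.26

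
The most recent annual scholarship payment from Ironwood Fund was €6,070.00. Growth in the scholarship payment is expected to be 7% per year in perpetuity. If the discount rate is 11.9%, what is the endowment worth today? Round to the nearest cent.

€132548.98

D₁ = D₀ × (1 + g) = €6,070.00 × 1.07 = €6,494.9000
Growing perpetuity: P = D₁ / (r − g) = €6,494.9000 / (0.119 − 0.07) = €132,548.98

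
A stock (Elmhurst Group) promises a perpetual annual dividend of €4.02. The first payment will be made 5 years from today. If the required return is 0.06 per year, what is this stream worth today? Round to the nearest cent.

Value at end of year 4: C / r = €4.02 / 0.06 = €67.0000
Discount to today: PV = €67.0000 / (1 + 0.06)^4 = €67.0000 / 1.262477 = €53.07

€53.07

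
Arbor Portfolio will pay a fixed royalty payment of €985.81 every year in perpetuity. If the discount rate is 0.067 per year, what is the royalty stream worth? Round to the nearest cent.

€14713.58

Level perpetuity: PV = C / r = €985.81 / 0.067 = €14,713.58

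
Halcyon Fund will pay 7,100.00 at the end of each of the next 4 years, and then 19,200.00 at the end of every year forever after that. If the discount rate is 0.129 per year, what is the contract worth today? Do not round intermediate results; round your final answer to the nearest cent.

PV of 4-year annuity: 7,100.00 × [1 − (1+0.129)^−4] / 0.129 = 21162.70146
Perpetuity value at year 4: 19,200.00 / 0.129 = 148837.20930
PV of perpetuity: 148837.20930 / (1+0.129)^4 = 91608.49550
Total PV = 21162.70146 + 91608.49550 = 112771.19696

112771.20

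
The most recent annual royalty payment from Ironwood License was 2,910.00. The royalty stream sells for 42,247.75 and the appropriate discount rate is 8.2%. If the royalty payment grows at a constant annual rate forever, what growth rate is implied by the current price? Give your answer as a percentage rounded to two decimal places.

1.23%

P = D₀(1+g)/(r−g) ⇒ P(r−g) = D₀(1+g) ⇒ g(P+D₀) = P·r − D₀
g = (P·r − D₀)/(P + D₀) = (42,247.75×0.082 − 2,910.00) / (42,247.75 + 2,910.00) = 0.012275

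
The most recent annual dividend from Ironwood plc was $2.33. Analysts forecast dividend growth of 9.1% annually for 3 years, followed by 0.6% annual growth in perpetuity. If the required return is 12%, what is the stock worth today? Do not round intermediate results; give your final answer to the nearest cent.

D_1 = 2.54203
D_2 = 2.77335
D_3 = 3.02573
Terminal value at year 3: TV = D_3×(1+g_2)/(r−g_2) = 3.04388/0.114 = 26.70074
P_0 = D_1/(1+r)^1 + D_2/(1+r)^2 + D_3/(1+r)^3 + TV/(1+r)^3
    = 2.26967 + 2.21090 + 2.15365 + 19.00506 = 25.63929

$25.64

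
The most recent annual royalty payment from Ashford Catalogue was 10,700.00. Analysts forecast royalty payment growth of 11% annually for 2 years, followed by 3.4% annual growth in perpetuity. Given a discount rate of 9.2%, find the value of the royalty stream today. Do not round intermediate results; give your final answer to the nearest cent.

D_1 = 11877.00000
D_2 = 13183.47000
Terminal value at year 2: TV = D_2×(1+g_2)/(r−g_2) = 13631.70798/0.058 = 235029.44793
P_0 = D_1/(1+r)^1 + D_2/(1+r)^2 + TV/(1+r)^2
    = 10876.37363 + 11055.65451 + 197095.63386 = 219027.66199

219027.66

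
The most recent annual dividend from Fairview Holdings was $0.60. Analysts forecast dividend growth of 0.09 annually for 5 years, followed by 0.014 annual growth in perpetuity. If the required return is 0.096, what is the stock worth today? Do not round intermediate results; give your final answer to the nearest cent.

$10.17

D_1 = 0.65400
D_2 = 0.71286
D_3 = 0.77702
D_4 = 0.84695
D_5 = 0.92317
Terminal value at year 5: TV = D_5×(1+g_2)/(r−g_2) = 0.93610/0.082 = 11.41584
P_0 = D_1/(1+r)^1 + D_2/(1+r)^2 + D_3/(1+r)^3 + D_4/(1+r)^4 + D_5/(1+r)^5 + TV/(1+r)^5
    = 0.59672 + 0.59345 + 0.59020 + 0.58697 + 0.58376 + 7.21863 = 10.16972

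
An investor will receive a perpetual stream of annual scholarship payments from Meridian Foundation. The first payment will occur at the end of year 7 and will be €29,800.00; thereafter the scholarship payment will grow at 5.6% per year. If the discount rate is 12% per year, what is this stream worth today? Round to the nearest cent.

Value at end of year 6: C₁ / (r − g) = €29,800.00 / (0.12 − 0.056) = €465,625.0000
Discount to today: PV = €465,625.0000 / (1 + 0.12)^6 = €465,625.0000 / 1.973823 = €235,900.12

€235900.12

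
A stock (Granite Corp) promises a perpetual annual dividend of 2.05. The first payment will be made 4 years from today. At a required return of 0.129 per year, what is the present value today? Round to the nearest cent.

11.04

Value at end of year 3: C / r = 2.05 / 0.129 = 15.8915
Discount to today: PV = 15.8915 / (1 + 0.129)^3 = 15.8915 / 1.439070 = 11.04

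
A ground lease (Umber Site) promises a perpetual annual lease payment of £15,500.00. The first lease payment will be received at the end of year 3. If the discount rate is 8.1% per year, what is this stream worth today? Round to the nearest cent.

£163755.27

Value at end of year 2: C / r = £15,500.00 / 0.081 = £191,358.0247
Discount to today: PV = £191,358.0247 / (1 + 0.081)^2 = £191,358.0247 / 1.168561 = £163,755.27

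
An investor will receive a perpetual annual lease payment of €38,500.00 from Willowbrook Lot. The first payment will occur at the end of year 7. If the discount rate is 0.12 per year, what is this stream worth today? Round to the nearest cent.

€162544.15

Value at end of year 6: C / r = €38,500.00 / 0.12 = €320,833.3333
Discount to today: PV = €320,833.3333 / (1 + 0.12)^6 = €320,833.3333 / 1.973823 = €162,544.15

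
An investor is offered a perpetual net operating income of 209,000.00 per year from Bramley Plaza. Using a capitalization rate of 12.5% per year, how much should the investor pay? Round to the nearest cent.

1672000.00

Level perpetuity: PV = C / r = 209,000.00 / 0.125 = 1,672,000.00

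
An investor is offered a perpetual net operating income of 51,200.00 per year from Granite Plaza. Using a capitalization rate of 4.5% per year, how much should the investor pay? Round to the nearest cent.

1137777.78

Level perpetuity: PV = C / r = 51,200.00 / 0.045 = 1,137,777.78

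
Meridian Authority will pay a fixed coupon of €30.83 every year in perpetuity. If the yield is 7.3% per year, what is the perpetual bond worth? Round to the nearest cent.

Level perpetuity: PV = C / r = €30.83 / 0.073 = €422.33

€422.33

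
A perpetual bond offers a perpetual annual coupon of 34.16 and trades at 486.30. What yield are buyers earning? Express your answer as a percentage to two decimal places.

P = C/r ⇒ r = C/P = 34.16/486.30 = 0.070245

7.02%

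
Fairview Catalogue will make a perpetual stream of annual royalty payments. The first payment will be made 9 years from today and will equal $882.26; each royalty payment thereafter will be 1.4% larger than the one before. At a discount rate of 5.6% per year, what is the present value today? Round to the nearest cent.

Value at end of year 8: C₁ / (r − g) = $882.26 / (0.056 − 0.014) = $21,006.1905
Discount to today: PV = $21,006.1905 / (1 + 0.056)^8 = $21,006.1905 / 1.546363 = $13,584.26

$13584.26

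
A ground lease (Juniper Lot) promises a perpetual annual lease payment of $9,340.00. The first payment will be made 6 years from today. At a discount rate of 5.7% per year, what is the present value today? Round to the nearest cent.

$124192.99

Value at end of year 5: C / r = $9,340.00 / 0.057 = $163,859.6491
Discount to today: PV = $163,859.6491 / (1 + 0.057)^5 = $163,859.6491 / 1.319395 = $124,192.99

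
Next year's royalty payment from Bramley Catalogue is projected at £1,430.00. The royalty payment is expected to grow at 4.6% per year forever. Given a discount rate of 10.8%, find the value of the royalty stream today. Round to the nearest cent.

£23064.52

Growing perpetuity: P = D₁ / (r − g) = £1,430.0000 / (0.108 − 0.046) = £23,064.52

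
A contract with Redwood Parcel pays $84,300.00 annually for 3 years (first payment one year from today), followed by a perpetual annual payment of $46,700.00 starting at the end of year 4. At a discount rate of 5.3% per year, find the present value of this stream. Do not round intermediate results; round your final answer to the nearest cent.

$982953.31

PV of 3-year annuity: $84,300.00 × [1 − (1+0.053)^−3] / 0.053 = 228285.37652
Perpetuity value at year 3: $46,700.00 / 0.053 = 881132.07547
PV of perpetuity: 881132.07547 / (1+0.053)^3 = 754667.93450
Total PV = 228285.37652 + 754667.93450 = 982953.31103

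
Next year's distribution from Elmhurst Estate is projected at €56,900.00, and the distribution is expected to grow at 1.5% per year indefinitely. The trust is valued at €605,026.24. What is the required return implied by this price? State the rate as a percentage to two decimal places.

10.90%

P = D₁/(r − g) ⇒ r = D₁/P + g = €56,900.0000/€605,026.24 + 0.015 = 0.094046 + 0.015 = 0.109046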